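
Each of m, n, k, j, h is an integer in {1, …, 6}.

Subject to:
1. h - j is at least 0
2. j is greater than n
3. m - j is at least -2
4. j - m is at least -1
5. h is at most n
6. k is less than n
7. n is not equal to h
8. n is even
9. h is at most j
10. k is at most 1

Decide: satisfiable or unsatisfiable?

Constraints 1, 2, and 5 give h ≤ n, n < j, j ≤ h. Chaining: h ≤ n < j ≤ h, which forces h < h — impossible.

Unsatisfiable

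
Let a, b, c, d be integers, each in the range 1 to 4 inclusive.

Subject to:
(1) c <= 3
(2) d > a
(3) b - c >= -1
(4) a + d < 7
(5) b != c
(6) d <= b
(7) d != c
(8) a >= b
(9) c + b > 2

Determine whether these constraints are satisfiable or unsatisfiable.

Unsatisfiable

Constraints 2, 6, and 8 give d ≤ b, b ≤ a, a < d. Chaining: d ≤ b ≤ a < d, which forces d < d — impossible.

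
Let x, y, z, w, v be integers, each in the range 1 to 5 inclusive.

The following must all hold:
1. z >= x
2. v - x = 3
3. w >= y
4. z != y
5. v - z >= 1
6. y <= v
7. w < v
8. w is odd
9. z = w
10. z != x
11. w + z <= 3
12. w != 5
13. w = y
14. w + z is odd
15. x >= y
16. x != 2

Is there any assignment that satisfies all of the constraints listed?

Unsatisfiable

From constraints 9 and 13, z = w = y, so z = y. But constraint 4 says z ≠ y. Contradiction.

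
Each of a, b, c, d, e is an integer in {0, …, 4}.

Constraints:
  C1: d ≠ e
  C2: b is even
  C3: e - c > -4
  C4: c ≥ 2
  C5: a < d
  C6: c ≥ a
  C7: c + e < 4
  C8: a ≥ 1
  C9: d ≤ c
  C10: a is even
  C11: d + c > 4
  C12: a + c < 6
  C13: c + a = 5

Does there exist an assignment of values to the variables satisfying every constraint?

Try a = 2, b = 0, c = 3, d = 3, e = 0.
Check constraint 3: e - c = -3; constraint 7: c + e = 3; constraint 11: d + c = 6. The remaining constraints are straightforward to verify.

Satisfiable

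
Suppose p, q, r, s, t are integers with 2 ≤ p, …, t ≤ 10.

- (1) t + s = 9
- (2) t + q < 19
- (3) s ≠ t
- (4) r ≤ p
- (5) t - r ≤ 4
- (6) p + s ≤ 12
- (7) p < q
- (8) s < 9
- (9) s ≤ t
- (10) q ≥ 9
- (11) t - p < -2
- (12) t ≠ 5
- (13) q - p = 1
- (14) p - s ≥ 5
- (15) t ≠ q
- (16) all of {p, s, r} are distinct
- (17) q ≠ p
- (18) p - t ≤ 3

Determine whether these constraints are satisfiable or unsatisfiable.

Setting (p, q, r, s, t) = (9, 10, 2, 3, 6) satisfies everything: constraint 1: t + s = 9; constraint 2: t + q = 16, and the others follow.

Satisfiable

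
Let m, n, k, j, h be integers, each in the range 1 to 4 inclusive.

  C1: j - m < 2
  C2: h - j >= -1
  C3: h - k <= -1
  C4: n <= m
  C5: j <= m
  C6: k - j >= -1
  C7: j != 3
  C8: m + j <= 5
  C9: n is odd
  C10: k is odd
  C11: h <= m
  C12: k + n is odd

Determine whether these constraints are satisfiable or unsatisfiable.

Unsatisfiable

Constraint 10 makes k odd and constraint 9 makes n odd, so k + n must be even. Constraint 12 says k + n is odd — contradiction.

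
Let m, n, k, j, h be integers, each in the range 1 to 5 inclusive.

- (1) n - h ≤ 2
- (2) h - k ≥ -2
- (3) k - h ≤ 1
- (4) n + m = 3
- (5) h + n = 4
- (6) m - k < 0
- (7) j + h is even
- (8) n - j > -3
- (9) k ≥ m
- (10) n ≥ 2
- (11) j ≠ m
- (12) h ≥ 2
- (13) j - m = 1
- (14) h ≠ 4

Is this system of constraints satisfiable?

Satisfiable

Setting (m, n, k, j, h) = (1, 2, 2, 2, 2) satisfies everything: constraint 1: n - h = 0; constraint 2: h - k = 0, and the others follow.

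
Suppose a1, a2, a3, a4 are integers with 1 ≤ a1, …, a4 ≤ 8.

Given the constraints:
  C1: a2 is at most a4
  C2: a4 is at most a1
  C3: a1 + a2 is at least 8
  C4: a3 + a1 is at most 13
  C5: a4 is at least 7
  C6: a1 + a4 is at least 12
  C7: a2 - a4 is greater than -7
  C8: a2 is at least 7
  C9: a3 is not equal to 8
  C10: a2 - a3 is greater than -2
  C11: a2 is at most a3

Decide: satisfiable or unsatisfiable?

Unsatisfiable

From constraints 8 and 11: a3 ≥ a2 ≥ 7. From constraints 2 and 5: a1 ≥ a4 ≥ 7. Hence a3 + a1 ≥ 14. But constraint 4 requires a3 + a1 ≤ 13, and 13 < 14. Contradiction.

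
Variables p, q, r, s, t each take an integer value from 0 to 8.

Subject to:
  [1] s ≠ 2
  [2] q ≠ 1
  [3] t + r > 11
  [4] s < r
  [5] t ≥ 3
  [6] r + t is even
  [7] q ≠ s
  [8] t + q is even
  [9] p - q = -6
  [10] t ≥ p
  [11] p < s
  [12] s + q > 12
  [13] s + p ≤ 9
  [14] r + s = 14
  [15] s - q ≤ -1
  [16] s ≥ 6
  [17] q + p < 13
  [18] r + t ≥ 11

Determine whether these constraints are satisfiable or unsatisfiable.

The assignment p = 2, q = 8, r = 8, s = 6, t = 6 works:
  constraint 3 holds since t + r = 14.
  constraint 9 holds since p - q = -6.
  constraint 12 holds since s + q = 14.
The rest check out directly.

Satisfiable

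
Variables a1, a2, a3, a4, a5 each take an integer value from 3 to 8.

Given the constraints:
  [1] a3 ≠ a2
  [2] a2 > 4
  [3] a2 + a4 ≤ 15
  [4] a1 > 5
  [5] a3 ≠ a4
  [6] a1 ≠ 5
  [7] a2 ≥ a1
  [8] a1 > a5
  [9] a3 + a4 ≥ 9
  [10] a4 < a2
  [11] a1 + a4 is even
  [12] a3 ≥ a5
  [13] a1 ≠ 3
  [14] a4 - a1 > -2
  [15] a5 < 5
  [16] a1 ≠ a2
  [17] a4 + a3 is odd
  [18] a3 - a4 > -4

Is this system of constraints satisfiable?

One satisfying assignment is a1 = 6, a2 = 7, a3 = 5, a4 = 6, a5 = 4.
For the less obvious constraints — constraint 3: a2 + a4 = 13; constraint 9: a3 + a4 = 11; constraint 14: a4 - a1 = 0 — and the others hold by inspection.

Satisfiable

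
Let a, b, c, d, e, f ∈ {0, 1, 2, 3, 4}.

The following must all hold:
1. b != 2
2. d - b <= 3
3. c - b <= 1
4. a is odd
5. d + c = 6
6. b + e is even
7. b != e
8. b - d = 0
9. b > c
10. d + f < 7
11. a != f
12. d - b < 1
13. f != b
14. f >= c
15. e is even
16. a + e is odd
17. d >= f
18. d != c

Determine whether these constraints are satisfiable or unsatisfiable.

Try a = 1, b = 4, c = 2, d = 4, e = 0, f = 2.
Check constraint 2: d - b = 0; constraint 3: c - b = -2. The remaining constraints are straightforward to verify.

Satisfiable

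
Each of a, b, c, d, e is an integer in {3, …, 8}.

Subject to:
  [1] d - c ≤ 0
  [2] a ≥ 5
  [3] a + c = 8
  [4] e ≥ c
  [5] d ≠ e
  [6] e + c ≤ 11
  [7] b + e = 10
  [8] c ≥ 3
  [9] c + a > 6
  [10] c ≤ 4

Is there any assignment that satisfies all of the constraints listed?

Setting (a, b, c, d, e) = (5, 5, 3, 3, 5) satisfies everything: constraint 1: d - c = 0; constraint 3: a + c = 8, and the others follow.

Satisfiable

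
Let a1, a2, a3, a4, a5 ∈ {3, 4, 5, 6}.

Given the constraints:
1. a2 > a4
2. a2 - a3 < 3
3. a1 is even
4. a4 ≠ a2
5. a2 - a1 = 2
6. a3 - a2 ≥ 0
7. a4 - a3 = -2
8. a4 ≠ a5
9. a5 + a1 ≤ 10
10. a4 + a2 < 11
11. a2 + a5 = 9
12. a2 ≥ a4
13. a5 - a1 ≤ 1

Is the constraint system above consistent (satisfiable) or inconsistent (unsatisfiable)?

Satisfiable

Setting (a1, a2, a3, a4, a5) = (4, 6, 6, 4, 3) satisfies everything: constraint 2: a2 - a3 = 0; constraint 5: a2 - a1 = 2, and the others follow.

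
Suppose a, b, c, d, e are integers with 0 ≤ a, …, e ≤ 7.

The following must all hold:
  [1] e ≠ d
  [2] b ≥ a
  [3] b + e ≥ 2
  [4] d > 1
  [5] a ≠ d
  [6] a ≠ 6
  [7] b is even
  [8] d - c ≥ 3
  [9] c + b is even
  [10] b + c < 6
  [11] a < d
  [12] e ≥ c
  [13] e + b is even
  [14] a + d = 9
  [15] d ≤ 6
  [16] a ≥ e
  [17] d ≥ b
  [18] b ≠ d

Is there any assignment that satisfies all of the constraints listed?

Satisfiable

One satisfying assignment is a = 4, b = 4, c = 0, d = 5, e = 0.
For the less obvious constraints — constraint 3: b + e = 4; constraint 8: d - c = 5 — and the others hold by inspection.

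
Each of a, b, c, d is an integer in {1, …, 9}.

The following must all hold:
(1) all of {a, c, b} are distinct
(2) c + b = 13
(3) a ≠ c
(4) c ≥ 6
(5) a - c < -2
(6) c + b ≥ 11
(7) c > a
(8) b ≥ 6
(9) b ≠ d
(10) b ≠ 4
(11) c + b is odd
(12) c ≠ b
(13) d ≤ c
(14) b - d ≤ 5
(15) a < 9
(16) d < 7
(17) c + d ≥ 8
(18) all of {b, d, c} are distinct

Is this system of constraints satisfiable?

Try a = 2, b = 7, c = 6, d = 5.
Check constraint 2: c + b = 13; constraint 5: a - c = -4. The remaining constraints are straightforward to verify.

Satisfiable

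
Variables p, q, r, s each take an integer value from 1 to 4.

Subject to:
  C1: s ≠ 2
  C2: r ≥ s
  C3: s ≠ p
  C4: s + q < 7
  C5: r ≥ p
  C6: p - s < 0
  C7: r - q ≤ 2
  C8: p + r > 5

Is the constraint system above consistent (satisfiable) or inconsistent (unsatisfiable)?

Setting (p, q, r, s) = (2, 3, 4, 3) satisfies everything: constraint 4: s + q = 6; constraint 6: p - s = -1, and the others follow.

Satisfiable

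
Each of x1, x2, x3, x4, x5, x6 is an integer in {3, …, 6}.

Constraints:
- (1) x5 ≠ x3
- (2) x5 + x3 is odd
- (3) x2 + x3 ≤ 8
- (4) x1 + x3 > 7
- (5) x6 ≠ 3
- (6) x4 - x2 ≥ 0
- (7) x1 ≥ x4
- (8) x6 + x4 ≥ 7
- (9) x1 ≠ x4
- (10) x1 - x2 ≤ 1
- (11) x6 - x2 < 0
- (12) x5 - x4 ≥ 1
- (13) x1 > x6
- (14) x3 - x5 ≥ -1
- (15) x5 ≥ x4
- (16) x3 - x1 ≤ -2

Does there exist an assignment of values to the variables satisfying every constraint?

Unsatisfiable

Constraints 6, 10, 12, 14, and 16 give x2 − x1 ≥ -1, x1 − x3 ≥ 2, x3 − x5 ≥ -1, x5 − x4 ≥ 1, x4 − x2 ≥ 0.
Adding all 5 inequalities: the left sides telescope to 0, and the right sides sum to (-1) + 2 + (-1) + 1 + 0 = 1. So 0 ≥ 1, which is false.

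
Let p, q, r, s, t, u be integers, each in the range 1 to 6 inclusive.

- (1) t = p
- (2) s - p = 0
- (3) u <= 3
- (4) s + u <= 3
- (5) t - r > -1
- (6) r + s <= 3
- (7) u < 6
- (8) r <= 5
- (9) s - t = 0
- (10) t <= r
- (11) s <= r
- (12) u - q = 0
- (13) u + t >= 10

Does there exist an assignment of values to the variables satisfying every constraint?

Unsatisfiable

From constraint 3: u ≤ 3. From constraints 8 and 10: t ≤ r ≤ 5. Hence u + t ≤ 8. But constraint 13 requires u + t ≥ 10, and 10 > 8. Contradiction.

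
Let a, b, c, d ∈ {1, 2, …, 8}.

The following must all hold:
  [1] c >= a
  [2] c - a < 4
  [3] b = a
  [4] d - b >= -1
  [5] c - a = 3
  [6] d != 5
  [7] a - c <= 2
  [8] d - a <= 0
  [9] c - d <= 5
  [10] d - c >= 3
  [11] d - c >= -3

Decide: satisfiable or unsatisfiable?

Constraints 7, 8, and 10 give d − c ≥ 3, c − a ≥ -2, a − d ≥ 0.
Adding all 3 inequalities: the left sides telescope to 0, and the right sides sum to 3 + (-2) + 0 = 1. So 0 ≥ 1, which is false.

Unsatisfiable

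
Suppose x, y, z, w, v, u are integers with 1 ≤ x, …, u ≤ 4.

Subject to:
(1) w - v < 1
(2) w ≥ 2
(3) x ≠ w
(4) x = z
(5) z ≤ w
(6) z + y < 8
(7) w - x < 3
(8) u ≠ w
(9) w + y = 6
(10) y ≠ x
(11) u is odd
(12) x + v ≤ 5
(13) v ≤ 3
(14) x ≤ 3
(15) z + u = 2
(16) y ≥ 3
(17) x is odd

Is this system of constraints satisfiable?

Setting (x, y, z, w, v, u) = (1, 4, 1, 2, 3, 1) satisfies everything: constraint 1: w - v = -1; constraint 6: z + y = 5, and the others follow.

Satisfiable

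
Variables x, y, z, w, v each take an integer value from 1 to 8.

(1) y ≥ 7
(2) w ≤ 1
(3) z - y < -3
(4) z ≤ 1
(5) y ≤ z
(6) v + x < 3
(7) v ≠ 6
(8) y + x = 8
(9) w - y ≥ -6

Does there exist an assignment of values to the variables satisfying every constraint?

Unsatisfiable

From constraints 1 and 5: z ≥ y and y ≥ 7, so z ≥ 7. From constraint 4: z ≤ 1. But 1 < 7, so no value of z works.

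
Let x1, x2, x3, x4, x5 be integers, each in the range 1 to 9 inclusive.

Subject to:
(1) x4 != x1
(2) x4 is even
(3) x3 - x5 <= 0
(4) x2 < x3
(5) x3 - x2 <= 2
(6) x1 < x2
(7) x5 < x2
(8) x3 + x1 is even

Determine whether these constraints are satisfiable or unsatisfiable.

Constraints 3, 4, and 7 give x3 ≤ x5, x5 < x2, x2 < x3. Chaining: x3 ≤ x5 < x2 < x3, which forces x3 < x3 — impossible.

Unsatisfiable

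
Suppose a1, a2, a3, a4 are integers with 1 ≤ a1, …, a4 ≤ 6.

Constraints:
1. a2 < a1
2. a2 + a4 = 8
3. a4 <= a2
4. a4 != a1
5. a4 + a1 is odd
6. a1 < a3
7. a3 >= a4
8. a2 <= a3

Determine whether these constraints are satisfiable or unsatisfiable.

Satisfiable

One satisfying assignment is a1 = 5, a2 = 4, a3 = 6, a4 = 4.
For the less obvious constraints — constraint 1: a2 = 4, a1 = 5; constraint 2: a2 + a4 = 8; constraint 5: a4 + a1 = 9 is odd — and the others hold by inspection.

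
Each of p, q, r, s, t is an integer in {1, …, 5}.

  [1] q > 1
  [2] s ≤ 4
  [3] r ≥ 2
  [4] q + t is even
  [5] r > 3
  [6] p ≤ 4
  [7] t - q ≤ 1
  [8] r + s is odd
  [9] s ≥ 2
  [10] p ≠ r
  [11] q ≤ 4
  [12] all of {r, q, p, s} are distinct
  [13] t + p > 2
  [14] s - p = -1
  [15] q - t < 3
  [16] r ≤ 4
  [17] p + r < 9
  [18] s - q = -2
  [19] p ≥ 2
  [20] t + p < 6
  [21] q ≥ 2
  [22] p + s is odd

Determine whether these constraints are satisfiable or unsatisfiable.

Constraints 2, 3, 6, 9, 11, 16, 19, and 21 confine each of r, q, p, s to the 3 values {2, …, 4}.
Constraint 12 requires all 4 of them to be distinct, but only 3 values are available — impossible by the pigeonhole principle.

Unsatisfiable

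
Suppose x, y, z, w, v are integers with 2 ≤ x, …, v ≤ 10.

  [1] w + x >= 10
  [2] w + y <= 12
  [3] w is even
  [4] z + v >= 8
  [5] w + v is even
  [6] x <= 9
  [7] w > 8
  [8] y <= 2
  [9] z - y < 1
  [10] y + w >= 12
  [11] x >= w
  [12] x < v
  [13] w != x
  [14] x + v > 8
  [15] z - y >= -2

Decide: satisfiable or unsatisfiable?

Unsatisfiable

From constraint 8: y ≤ 2. From constraints 6 and 11: w ≤ x ≤ 9. Hence y + w ≤ 11. But constraint 10 requires y + w ≥ 12, and 12 > 11. Contradiction.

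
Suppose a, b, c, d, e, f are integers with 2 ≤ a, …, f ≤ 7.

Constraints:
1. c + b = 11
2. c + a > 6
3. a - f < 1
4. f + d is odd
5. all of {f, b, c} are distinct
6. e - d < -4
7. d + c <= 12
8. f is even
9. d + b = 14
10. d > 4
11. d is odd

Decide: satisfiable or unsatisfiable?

The assignment a = 4, b = 7, c = 4, d = 7, e = 2, f = 6 works:
  constraint 1 holds since c + b = 11.
  constraint 2 holds since c + a = 8.
The rest check out directly.

Satisfiable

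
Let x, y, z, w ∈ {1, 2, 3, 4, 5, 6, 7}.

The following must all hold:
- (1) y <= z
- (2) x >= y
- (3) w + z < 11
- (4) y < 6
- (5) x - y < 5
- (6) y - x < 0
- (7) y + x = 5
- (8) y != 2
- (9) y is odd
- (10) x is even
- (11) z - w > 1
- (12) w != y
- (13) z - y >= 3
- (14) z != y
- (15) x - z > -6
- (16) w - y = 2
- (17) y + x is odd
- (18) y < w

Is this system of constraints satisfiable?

One satisfying assignment is x = 4, y = 1, z = 7, w = 3.
For the less obvious constraints — constraint 3: w + z = 10; constraint 5: x - y = 3; constraint 6: y - x = -3 — and the others hold by inspection.

Satisfiable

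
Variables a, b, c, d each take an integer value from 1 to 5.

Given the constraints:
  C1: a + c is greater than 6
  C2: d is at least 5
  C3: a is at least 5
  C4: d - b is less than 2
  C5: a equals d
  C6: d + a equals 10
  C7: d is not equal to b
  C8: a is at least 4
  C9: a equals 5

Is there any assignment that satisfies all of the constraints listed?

The assignment a = 5, b = 4, c = 4, d = 5 works:
  constraint 1 holds since a + c = 9.
  constraint 4 holds since d - b = 1.
The rest check out directly.

Satisfiable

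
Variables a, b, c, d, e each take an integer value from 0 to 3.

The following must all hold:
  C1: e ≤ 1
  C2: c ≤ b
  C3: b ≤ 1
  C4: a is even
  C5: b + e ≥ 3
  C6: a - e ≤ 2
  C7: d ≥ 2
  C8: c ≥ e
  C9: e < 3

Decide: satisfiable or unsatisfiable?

Unsatisfiable

From constraint 3: b ≤ 1. From constraint 1: e ≤ 1. Hence b + e ≤ 2. But constraint 5 requires b + e ≥ 3, and 3 > 2. Contradiction.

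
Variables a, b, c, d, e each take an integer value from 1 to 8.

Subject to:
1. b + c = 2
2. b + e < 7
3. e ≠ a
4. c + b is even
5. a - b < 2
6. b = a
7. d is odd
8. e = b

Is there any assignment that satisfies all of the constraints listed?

Unsatisfiable

From constraints 6 and 8, e = b = a, so e = a. But constraint 3 says e ≠ a. Contradiction.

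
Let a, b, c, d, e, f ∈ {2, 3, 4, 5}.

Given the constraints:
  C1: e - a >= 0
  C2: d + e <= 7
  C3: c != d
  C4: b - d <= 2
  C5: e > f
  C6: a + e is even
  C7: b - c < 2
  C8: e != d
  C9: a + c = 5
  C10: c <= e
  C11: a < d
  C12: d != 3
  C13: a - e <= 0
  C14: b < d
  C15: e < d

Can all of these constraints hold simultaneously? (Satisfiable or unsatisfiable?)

Try a = 3, b = 3, c = 2, d = 4, e = 3, f = 2.
Check constraint 1: e - a = 0; constraint 2: d + e = 7; constraint 4: b - d = -1. The remaining constraints are straightforward to verify.

Satisfiable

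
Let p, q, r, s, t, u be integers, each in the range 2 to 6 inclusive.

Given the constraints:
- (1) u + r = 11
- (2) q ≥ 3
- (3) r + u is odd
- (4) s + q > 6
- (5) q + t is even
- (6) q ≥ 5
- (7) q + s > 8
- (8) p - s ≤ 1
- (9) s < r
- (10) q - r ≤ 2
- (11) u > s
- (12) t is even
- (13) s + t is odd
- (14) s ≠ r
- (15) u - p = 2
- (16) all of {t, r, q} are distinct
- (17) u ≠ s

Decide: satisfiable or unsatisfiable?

The assignment p = 4, q = 6, r = 5, s = 3, t = 2, u = 6 works:
  constraint 1 holds since u + r = 11.
  constraint 4 holds since s + q = 9.
The rest check out directly.

Satisfiable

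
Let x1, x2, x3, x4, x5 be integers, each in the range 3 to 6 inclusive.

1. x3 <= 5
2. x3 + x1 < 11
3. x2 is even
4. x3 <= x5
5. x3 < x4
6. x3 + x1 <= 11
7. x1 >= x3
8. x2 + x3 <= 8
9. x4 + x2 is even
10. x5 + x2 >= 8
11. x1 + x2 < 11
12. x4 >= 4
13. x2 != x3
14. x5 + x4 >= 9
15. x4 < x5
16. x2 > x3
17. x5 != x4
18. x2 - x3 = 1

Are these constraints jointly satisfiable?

Satisfiable

Setting (x1, x2, x3, x4, x5) = (5, 4, 3, 4, 5) satisfies everything: constraint 2: x3 + x1 = 8; constraint 6: x3 + x1 = 8, and the others follow.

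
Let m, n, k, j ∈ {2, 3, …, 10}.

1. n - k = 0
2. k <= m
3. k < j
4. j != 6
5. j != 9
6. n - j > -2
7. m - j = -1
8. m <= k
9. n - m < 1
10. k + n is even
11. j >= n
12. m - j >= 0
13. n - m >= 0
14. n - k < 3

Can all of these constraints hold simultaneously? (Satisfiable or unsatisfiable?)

Constraints 3, 8, and 12 give j ≤ m, m ≤ k, k < j. Chaining: j ≤ m ≤ k < j, which forces j < j — impossible.

Unsatisfiable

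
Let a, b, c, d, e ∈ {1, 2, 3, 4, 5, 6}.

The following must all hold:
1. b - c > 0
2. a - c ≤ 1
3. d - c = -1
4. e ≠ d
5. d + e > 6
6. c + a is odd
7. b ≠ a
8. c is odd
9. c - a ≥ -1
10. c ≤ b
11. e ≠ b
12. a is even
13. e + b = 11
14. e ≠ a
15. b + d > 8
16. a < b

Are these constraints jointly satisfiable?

Try a = 4, b = 6, c = 5, d = 4, e = 5.
Check constraint 1: b - c = 1; constraint 2: a - c = -1. The remaining constraints are straightforward to verify.

Satisfiable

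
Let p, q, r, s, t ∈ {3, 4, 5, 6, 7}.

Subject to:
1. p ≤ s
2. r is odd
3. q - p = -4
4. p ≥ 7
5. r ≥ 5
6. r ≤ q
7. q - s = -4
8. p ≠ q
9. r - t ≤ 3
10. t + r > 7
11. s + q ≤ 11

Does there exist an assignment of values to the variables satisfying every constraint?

Unsatisfiable

From constraints 1 and 4: s ≥ p ≥ 7. From constraints 5 and 6: q ≥ r ≥ 5. Hence s + q ≥ 12. But constraint 11 requires s + q ≤ 11, and 11 < 12. Contradiction.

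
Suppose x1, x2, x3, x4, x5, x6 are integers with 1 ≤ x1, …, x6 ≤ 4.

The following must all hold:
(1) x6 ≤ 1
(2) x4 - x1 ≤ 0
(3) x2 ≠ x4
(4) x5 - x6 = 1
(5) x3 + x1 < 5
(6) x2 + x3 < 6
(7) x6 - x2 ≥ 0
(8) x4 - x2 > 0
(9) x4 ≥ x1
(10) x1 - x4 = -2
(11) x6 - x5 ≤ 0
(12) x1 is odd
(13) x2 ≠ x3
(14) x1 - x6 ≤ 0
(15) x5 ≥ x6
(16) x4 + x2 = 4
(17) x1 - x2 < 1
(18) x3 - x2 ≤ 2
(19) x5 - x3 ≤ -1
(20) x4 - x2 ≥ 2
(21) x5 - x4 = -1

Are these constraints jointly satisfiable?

Constraints 2, 11, 14, 18, 19, and 20 give x3 − x5 ≥ 1, x5 − x6 ≥ 0, x6 − x1 ≥ 0, x1 − x4 ≥ 0, x4 − x2 ≥ 2, x2 − x3 ≥ -2.
Adding all 6 inequalities: the left sides telescope to 0, and the right sides sum to 1 + 0 + 0 + 0 + 2 + (-2) = 1. So 0 ≥ 1, which is false.

Unsatisfiable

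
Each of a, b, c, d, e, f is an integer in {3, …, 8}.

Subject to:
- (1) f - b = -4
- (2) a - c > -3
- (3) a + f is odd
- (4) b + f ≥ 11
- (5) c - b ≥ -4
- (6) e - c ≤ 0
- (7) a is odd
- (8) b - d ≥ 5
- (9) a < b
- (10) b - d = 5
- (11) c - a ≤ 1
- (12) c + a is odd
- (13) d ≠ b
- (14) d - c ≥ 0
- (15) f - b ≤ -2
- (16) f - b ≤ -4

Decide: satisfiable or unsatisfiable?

Constraints 5, 8, and 14 give d − c ≥ 0, c − b ≥ -4, b − d ≥ 5.
Adding all 3 inequalities: the left sides telescope to 0, and the right sides sum to 0 + (-4) + 5 = 1. So 0 ≥ 1, which is false.

Unsatisfiable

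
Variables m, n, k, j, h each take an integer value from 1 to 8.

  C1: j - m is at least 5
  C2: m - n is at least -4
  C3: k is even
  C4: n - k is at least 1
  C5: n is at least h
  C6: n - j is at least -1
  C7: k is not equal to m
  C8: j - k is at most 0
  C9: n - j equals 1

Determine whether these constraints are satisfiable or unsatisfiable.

Constraints 1, 2, 4, and 8 give k − j ≥ 0, j − m ≥ 5, m − n ≥ -4, n − k ≥ 1.
Adding all 4 inequalities: the left sides telescope to 0, and the right sides sum to 0 + 5 + (-4) + 1 = 2. So 0 ≥ 2, which is false.

Unsatisfiable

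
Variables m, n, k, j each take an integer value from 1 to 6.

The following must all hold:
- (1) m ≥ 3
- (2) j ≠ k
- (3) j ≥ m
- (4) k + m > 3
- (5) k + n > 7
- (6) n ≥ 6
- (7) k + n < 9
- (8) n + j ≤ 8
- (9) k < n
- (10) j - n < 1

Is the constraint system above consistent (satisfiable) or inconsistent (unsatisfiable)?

From constraint 6: n ≥ 6. From constraints 1 and 3: j ≥ m ≥ 3. Hence n + j ≥ 9. But constraint 8 requires n + j ≤ 8, and 8 < 9. Contradiction.

Unsatisfiable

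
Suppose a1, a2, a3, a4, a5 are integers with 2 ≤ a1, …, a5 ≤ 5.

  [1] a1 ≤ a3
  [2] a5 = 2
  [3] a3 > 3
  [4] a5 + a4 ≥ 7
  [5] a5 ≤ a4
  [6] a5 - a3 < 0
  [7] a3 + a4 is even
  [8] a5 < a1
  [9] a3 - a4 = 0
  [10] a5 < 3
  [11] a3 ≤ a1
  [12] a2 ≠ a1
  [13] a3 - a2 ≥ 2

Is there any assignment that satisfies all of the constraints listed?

One satisfying assignment is a1 = 5, a2 = 2, a3 = 5, a4 = 5, a5 = 2.
For the less obvious constraints — constraint 4: a5 + a4 = 7; constraint 6: a5 - a3 = -3 — and the others hold by inspection.

Satisfiable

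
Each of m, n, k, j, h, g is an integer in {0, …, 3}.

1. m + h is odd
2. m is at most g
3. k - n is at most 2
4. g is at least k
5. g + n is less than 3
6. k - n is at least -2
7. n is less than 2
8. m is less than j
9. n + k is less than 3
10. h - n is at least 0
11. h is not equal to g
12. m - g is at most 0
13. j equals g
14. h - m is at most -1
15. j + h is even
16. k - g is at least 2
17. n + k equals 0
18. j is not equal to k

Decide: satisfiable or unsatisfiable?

Constraints 3, 10, 12, 14, and 16 give g − m ≥ 0, m − h ≥ 1, h − n ≥ 0, n − k ≥ -2, k − g ≥ 2.
Adding all 5 inequalities: the left sides telescope to 0, and the right sides sum to 0 + 1 + 0 + (-2) + 2 = 1. So 0 ≥ 1, which is false.

Unsatisfiable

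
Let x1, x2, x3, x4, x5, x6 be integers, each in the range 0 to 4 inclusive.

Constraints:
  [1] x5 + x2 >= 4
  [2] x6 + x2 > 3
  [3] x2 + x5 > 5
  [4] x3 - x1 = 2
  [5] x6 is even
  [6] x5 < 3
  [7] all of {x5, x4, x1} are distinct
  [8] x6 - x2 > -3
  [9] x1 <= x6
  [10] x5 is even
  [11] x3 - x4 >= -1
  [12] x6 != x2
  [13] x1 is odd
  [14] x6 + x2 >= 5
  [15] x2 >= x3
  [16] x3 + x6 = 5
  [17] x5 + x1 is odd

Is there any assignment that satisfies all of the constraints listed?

Satisfiable

Try x1 = 1, x2 = 4, x3 = 3, x4 = 4, x5 = 2, x6 = 2.
Check constraint 1: x5 + x2 = 6; constraint 2: x6 + x2 = 6. The remaining constraints are straightforward to verify.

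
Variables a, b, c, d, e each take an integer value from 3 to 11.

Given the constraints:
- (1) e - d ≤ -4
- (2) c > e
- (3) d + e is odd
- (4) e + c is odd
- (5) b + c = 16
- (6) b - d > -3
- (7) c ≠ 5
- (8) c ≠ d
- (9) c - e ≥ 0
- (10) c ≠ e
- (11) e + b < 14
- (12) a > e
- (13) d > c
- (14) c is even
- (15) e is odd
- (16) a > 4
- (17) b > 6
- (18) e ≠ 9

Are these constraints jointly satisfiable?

Satisfiable

One satisfying assignment is a = 11, b = 10, c = 6, d = 10, e = 3.
For the less obvious constraints — constraint 1: e - d = -7; constraint 5: b + c = 16; constraint 6: b - d = 0 — and the others hold by inspection.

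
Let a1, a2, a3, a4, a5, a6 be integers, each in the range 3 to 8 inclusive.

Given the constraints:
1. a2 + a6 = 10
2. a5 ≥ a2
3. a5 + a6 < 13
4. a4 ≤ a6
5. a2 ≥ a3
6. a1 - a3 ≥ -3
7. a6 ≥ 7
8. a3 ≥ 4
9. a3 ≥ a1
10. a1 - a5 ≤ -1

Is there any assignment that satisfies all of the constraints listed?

Unsatisfiable

From constraints 5 and 8: a2 ≥ a3 ≥ 4. From constraint 7: a6 ≥ 7. Hence a2 + a6 ≥ 11. But constraint 1 requires a2 + a6 = 10, and 10 < 11. Contradiction.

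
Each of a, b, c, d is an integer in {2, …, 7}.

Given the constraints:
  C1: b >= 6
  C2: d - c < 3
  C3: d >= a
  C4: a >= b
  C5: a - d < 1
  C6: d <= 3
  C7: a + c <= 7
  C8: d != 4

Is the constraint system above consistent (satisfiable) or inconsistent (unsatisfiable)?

Unsatisfiable

From constraints 1 and 4: a ≥ b and b ≥ 6, so a ≥ 6. From constraints 3 and 6: a ≤ d and d ≤ 3, so a ≤ 3. But 3 < 6, so no value of a works.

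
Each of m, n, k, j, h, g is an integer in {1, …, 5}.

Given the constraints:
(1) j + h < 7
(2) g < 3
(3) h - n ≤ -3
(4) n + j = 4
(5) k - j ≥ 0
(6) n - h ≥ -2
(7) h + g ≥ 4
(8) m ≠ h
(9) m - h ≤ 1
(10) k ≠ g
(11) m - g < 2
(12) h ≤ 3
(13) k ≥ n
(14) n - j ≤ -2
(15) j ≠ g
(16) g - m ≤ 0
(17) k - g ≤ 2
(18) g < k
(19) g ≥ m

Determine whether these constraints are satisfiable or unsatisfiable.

Constraints 3, 5, 9, 14, 16, and 17 give n − h ≥ 3, h − m ≥ -1, m − g ≥ 0, g − k ≥ -2, k − j ≥ 0, j − n ≥ 2.
Adding all 6 inequalities: the left sides telescope to 0, and the right sides sum to 3 + (-1) + 0 + (-2) + 0 + 2 = 2. So 0 ≥ 2, which is false.

Unsatisfiable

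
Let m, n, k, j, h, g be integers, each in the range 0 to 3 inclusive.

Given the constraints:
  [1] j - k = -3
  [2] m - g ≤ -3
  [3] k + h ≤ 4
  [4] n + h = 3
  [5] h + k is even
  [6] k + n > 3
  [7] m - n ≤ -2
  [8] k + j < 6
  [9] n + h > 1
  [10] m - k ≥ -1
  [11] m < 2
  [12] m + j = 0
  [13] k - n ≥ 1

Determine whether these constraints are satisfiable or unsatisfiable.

Constraints 7, 10, and 13 give m − k ≥ -1, k − n ≥ 1, n − m ≥ 2.
Adding all 3 inequalities: the left sides telescope to 0, and the right sides sum to (-1) + 1 + 2 = 2. So 0 ≥ 2, which is false.

Unsatisfiable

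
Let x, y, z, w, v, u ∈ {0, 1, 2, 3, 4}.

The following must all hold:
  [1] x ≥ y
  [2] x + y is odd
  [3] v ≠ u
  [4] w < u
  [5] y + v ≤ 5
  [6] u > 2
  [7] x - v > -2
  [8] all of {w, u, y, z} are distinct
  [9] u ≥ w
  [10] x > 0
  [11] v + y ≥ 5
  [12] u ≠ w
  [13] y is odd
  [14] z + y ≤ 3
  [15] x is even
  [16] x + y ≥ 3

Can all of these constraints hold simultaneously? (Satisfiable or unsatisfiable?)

Setting (x, y, z, w, v, u) = (4, 1, 2, 0, 4, 3) satisfies everything: constraint 5: y + v = 5; constraint 7: x - v = 0; constraint 11: v + y = 5, and the others follow.

Satisfiable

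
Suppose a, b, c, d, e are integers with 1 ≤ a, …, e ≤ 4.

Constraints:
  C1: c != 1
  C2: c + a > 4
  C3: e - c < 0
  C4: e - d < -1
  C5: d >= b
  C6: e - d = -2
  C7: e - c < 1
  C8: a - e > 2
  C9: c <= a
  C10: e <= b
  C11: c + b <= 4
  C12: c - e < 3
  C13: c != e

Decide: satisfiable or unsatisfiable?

The assignment a = 4, b = 1, c = 2, d = 3, e = 1 works:
  constraint 2 holds since c + a = 6.
  constraint 3 holds since e - c = -1.
The rest check out directly.

Satisfiable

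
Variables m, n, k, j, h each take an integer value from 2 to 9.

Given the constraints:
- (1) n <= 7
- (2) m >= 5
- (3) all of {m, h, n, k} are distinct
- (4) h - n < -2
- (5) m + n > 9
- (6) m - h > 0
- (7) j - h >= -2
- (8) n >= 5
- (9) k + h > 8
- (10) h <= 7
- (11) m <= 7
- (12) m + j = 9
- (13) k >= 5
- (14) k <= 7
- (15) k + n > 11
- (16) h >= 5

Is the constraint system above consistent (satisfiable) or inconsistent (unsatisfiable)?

Unsatisfiable

Constraints 1, 2, 8, 10, 11, 13, 14, and 16 confine each of m, h, n, k to the 3 values {5, …, 7}.
Constraint 3 requires all 4 of them to be distinct, but only 3 values are available — impossible by the pigeonhole principle.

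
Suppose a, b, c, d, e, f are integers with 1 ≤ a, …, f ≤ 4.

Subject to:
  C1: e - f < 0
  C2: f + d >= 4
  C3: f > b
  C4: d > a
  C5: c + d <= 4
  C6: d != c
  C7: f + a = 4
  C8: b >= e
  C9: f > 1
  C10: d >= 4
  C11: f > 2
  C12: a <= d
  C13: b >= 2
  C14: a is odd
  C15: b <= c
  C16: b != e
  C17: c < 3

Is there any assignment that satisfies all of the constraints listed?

Unsatisfiable

From constraints 13 and 15: c ≥ b ≥ 2. From constraint 10: d ≥ 4. Hence c + d ≥ 6. But constraint 5 requires c + d ≤ 4, and 4 < 6. Contradiction.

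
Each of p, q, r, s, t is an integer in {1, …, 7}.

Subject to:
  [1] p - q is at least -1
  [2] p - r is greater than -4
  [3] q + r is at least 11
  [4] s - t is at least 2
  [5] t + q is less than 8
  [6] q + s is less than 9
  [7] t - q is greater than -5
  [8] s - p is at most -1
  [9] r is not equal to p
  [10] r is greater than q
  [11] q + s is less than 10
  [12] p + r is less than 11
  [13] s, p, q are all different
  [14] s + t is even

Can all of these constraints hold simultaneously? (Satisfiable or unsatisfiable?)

One satisfying assignment is p = 4, q = 5, r = 6, s = 3, t = 1.
For the less obvious constraints — constraint 1: p - q = -1; constraint 2: p - r = -2 — and the others hold by inspection.

Satisfiable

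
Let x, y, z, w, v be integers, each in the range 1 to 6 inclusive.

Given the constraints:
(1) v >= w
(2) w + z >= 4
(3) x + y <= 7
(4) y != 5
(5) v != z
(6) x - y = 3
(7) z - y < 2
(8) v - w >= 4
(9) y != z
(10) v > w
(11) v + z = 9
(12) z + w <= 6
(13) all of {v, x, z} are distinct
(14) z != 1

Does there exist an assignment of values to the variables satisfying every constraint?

Try x = 5, y = 2, z = 3, w = 2, v = 6.
Check constraint 2: w + z = 5; constraint 3: x + y = 7; constraint 6: x - y = 3. The remaining constraints are straightforward to verify.

Satisfiable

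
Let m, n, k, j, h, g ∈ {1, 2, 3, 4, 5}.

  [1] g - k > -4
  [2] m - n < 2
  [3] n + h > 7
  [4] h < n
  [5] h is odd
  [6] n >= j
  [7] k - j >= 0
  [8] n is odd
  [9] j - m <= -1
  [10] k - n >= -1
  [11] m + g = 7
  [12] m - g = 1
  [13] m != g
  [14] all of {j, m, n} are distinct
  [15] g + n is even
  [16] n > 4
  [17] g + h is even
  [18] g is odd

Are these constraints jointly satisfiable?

One satisfying assignment is m = 4, n = 5, k = 5, j = 3, h = 3, g = 3.
For the less obvious constraints — constraint 1: g - k = -2; constraint 2: m - n = -1; constraint 3: n + h = 8 — and the others hold by inspection.

Satisfiable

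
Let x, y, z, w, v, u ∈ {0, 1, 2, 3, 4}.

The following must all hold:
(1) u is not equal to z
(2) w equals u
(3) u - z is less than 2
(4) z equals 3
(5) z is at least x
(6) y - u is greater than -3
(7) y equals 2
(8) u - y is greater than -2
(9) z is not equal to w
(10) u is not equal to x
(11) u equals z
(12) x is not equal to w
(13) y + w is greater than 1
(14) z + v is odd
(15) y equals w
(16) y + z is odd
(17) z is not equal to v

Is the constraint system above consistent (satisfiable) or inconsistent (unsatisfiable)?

Constraint 7 fixes y = 2 and constraint 4 fixes z = 3. Constraints 2, 11, and 15 give y = w = u = z, so y = z. But 2 ≠ 3 — contradiction.

Unsatisfiable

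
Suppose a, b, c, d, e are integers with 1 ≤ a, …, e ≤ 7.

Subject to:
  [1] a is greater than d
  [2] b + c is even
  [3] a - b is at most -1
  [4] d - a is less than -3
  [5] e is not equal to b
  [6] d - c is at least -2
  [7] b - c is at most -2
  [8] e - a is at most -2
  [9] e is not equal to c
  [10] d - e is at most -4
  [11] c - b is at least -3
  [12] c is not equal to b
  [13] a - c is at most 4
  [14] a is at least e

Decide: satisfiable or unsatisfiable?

Unsatisfiable

Constraints 3, 6, 8, 10, and 11 give e − d ≥ 4, d − c ≥ -2, c − b ≥ -3, b − a ≥ 1, a − e ≥ 2.
Adding all 5 inequalities: the left sides telescope to 0, and the right sides sum to 4 + (-2) + (-3) + 1 + 2 = 2. So 0 ≥ 2, which is false.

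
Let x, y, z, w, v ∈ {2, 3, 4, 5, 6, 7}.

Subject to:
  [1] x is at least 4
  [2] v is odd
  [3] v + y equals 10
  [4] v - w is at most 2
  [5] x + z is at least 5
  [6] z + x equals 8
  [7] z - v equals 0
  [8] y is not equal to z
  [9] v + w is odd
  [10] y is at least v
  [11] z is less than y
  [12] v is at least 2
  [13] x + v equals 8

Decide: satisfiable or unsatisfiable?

Satisfiable

Setting (x, y, z, w, v) = (5, 7, 3, 4, 3) satisfies everything: constraint 3: v + y = 10; constraint 4: v - w = -1, and the others follow.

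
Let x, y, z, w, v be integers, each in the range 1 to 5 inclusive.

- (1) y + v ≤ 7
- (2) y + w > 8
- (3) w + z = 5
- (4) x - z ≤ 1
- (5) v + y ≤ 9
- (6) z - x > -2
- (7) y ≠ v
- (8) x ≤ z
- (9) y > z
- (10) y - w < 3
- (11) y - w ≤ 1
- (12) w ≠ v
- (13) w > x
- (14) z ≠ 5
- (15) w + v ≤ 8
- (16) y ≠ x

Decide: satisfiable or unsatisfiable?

Setting (x, y, z, w, v) = (1, 5, 1, 4, 2) satisfies everything: constraint 1: y + v = 7; constraint 2: y + w = 9, and the others follow.

Satisfiable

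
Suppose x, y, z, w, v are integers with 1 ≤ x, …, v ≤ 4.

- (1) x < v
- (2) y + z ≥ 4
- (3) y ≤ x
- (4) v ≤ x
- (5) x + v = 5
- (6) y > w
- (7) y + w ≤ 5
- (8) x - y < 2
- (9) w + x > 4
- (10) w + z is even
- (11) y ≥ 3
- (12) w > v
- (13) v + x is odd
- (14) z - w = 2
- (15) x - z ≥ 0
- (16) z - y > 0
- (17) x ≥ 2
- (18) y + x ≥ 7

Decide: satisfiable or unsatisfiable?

Unsatisfiable

Constraints 1, 6, 12, 15, and 16 give w < y, y < z, z ≤ x, x < v, v < w. Chaining: w < y < z ≤ x < v < w, which forces w < w — impossible.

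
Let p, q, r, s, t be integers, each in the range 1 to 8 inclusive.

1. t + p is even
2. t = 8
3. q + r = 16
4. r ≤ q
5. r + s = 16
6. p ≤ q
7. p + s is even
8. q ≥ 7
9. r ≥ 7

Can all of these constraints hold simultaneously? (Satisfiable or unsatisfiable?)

Satisfiable

Try p = 2, q = 8, r = 8, s = 8, t = 8.
Check constraint 1: t + p = 10 is even; constraint 3: q + r = 16; constraint 5: r + s = 16. The remaining constraints are straightforward to verify.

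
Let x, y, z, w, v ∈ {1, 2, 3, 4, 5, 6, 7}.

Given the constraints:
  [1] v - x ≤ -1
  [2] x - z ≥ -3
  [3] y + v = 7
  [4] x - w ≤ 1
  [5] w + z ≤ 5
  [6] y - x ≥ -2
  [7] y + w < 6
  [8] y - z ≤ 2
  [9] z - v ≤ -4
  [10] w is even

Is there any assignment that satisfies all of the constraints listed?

Unsatisfiable

Constraints 1, 6, 8, and 9 give y − x ≥ -2, x − v ≥ 1, v − z ≥ 4, z − y ≥ -2.
Adding all 4 inequalities: the left sides telescope to 0, and the right sides sum to (-2) + 1 + 4 + (-2) = 1. So 0 ≥ 1, which is false.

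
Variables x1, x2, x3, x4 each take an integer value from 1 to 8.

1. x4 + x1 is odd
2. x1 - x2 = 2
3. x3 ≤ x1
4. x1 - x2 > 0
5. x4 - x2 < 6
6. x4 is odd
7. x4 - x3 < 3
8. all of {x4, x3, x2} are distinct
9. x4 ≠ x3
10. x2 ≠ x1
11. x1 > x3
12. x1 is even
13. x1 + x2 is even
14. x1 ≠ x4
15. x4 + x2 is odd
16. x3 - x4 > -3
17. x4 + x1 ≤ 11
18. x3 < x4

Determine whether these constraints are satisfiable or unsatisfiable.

Satisfiable

One satisfying assignment is x1 = 4, x2 = 2, x3 = 3, x4 = 5.
For the less obvious constraints — constraint 2: x1 - x2 = 2; constraint 4: x1 - x2 = 2 — and the others hold by inspection.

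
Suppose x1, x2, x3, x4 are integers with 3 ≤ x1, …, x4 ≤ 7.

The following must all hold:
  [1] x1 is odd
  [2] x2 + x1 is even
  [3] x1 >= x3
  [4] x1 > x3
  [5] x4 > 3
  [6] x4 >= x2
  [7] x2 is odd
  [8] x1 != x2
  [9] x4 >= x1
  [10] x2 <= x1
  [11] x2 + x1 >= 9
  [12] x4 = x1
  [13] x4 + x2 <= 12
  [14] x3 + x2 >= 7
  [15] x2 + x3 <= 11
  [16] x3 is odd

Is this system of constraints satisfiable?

Setting (x1, x2, x3, x4) = (7, 5, 5, 7) satisfies everything: constraint 11: x2 + x1 = 12; constraint 13: x4 + x2 = 12; constraint 14: x3 + x2 = 10, and the others follow.

Satisfiable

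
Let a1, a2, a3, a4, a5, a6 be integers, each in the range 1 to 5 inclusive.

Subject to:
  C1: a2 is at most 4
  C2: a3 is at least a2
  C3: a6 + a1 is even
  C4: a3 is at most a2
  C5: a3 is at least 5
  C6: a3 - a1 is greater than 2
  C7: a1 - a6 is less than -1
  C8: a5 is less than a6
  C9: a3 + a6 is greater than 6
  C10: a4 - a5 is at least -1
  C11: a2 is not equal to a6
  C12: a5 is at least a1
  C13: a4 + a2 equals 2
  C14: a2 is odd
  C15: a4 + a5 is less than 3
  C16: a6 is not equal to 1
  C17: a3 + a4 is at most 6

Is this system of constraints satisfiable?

From constraints 4 and 5: a2 ≥ a3 and a3 ≥ 5, so a2 ≥ 5. From constraint 1: a2 ≤ 4. But 4 < 5, so no value of a2 works.

Unsatisfiable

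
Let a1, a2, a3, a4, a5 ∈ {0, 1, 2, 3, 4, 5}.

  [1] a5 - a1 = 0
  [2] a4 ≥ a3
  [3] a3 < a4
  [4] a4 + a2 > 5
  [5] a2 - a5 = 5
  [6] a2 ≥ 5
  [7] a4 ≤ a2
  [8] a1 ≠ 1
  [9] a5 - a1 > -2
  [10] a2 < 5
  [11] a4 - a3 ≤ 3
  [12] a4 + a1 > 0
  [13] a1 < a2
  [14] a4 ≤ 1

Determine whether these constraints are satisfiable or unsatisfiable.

Unsatisfiable

From constraint 6: a2 ≥ 5. From constraint 10: a2 ≤ 4. But 4 < 5, so no value of a2 works.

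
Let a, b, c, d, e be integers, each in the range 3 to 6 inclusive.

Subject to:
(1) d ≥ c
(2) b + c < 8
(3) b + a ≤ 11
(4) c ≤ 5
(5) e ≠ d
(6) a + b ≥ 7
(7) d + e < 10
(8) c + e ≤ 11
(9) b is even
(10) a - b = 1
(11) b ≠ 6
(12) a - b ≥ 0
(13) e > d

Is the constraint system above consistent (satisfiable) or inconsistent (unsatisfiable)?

The assignment a = 5, b = 4, c = 3, d = 4, e = 5 works:
  constraint 2 holds since b + c = 7.
  constraint 3 holds since b + a = 9.
The rest check out directly.

Satisfiable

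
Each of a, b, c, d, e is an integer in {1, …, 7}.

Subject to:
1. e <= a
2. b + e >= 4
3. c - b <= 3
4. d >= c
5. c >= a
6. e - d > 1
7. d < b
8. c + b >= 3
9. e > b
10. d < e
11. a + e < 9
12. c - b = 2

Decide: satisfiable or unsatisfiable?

Constraints 1, 4, 5, 7, and 9 give d < b, b < e, e ≤ a, a ≤ c, c ≤ d. Chaining: d < b < e ≤ a ≤ c ≤ d, which forces d < d — impossible.

Unsatisfiable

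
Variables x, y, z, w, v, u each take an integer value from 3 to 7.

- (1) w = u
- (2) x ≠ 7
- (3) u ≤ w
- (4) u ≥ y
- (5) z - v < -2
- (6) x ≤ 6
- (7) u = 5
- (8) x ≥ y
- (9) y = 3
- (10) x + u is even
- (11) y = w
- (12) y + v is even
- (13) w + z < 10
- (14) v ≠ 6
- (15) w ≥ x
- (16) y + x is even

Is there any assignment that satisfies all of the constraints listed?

Unsatisfiable

Constraint 9 fixes y = 3 and constraint 7 fixes u = 5. Constraints 1 and 11 give y = w = u, so y = u. But 3 ≠ 5 — contradiction.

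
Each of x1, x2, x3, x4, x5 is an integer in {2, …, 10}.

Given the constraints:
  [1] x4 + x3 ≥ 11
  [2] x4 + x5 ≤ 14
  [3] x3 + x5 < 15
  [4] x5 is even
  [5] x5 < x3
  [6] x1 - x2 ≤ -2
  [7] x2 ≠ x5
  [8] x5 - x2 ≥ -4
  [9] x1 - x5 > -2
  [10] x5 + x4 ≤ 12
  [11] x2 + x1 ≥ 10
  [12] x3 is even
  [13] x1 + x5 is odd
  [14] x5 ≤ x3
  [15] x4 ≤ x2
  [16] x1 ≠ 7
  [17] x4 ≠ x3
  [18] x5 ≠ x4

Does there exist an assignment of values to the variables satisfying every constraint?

Satisfiable

Try x1 = 5, x2 = 7, x3 = 8, x4 = 5, x5 = 6.
Check constraint 1: x4 + x3 = 13; constraint 2: x4 + x5 = 11. The remaining constraints are straightforward to verify.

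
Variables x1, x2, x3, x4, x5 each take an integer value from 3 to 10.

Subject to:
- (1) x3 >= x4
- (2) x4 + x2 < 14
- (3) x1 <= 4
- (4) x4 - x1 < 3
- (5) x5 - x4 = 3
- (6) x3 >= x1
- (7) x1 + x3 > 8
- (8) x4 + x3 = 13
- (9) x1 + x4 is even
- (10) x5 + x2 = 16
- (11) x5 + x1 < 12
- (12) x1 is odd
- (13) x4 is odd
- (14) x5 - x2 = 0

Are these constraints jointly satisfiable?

One satisfying assignment is x1 = 3, x2 = 8, x3 = 8, x4 = 5, x5 = 8.
For the less obvious constraints — constraint 2: x4 + x2 = 13; constraint 4: x4 - x1 = 2 — and the others hold by inspection.

Satisfiable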